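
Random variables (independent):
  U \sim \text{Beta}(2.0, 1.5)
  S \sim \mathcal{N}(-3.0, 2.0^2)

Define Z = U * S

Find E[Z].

For independent RVs: E[XY] = E[X]*E[Y]
E[U] = 0.57142857
E[S] = -3
E[Z] = 0.57142857 * (-3) = -1.7142857

-1.7142857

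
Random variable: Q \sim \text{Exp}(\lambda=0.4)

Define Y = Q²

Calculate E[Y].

E[Q²] = Var(Q) + (E[Q])² = 6.25 + 6.25 = 12.5

12.5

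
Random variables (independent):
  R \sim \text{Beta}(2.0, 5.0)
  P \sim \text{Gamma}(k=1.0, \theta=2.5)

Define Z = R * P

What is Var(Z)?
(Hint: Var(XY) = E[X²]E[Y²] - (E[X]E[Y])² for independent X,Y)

Var(XY) = E[X²]E[Y²] - (E[X]E[Y])²
E[R] = 0.28571429, Var(R) = 0.025510204
E[P] = 2.5, Var(P) = 6.25
E[R²] = 0.025510204 + 0.28571429² = 0.10714286
E[P²] = 6.25 + 2.5² = 12.5
Var(Z) = 0.10714286*12.5 - (0.28571429*2.5)²
= 1.3392857 - 0.51020408 = 0.82908163

0.82908163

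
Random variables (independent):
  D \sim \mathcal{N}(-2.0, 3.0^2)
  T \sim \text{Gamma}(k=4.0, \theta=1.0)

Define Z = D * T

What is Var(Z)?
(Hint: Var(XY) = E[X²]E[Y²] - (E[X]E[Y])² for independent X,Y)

Var(XY) = E[X²]E[Y²] - (E[X]E[Y])²
E[D] = -2, Var(D) = 9
E[T] = 4, Var(T) = 4
E[D²] = 9 + (-2)² = 13
E[T²] = 4 + 4² = 20
Var(Z) = 13*20 - (-2*4)²
= 260 - 64 = 196

196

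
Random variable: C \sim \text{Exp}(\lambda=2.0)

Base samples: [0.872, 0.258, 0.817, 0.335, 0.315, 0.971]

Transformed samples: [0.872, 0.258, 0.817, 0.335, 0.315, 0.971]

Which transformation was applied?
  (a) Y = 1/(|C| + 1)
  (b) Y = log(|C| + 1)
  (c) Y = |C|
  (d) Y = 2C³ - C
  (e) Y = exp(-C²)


Checking option (c) Y = |C|:
  C = 0.872 -> Y = 0.872 ✓
  C = 0.258 -> Y = 0.258 ✓
  C = 0.817 -> Y = 0.817 ✓
All samples match this transformation.

(c) |C|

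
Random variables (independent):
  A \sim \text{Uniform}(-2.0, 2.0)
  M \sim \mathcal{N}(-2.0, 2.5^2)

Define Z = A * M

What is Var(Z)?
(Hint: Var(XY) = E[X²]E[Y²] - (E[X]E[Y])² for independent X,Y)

Var(XY) = E[X²]E[Y²] - (E[X]E[Y])²
E[A] = 0, Var(A) = 1.3333333
E[M] = -2, Var(M) = 6.25
E[A²] = 1.3333333 + 0² = 1.3333333
E[M²] = 6.25 + (-2)² = 10.25
Var(Z) = 1.3333333*10.25 - (0*(-2))²
= 13.666667 - 0 = 13.666667

13.666667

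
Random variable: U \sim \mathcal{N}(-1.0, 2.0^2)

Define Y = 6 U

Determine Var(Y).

For Y = aU + b: Var(Y) = a² * Var(U)
Var(U) = 2.0^2 = 4
Var(Y) = 6² * 4 = 36 * 4 = 144

144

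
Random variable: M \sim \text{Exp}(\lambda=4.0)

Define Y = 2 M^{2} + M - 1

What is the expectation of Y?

E[Y] = 2*E[M²] + 1*E[M] - 1
E[M] = 0.25
E[M²] = Var(M) + (E[M])² = 0.0625 + 0.0625 = 0.125
E[Y] = 2*0.125 + 1*0.25 - 1 = -0.5

-0.5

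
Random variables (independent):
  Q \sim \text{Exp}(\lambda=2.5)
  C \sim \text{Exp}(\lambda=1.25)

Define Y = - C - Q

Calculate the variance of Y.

For independent RVs: Var(aX + bY) = a²Var(X) + b²Var(Y)
Var(Q) = 0.16
Var(C) = 0.64
Var(Y) = (-1)²*0.16 + (-1)²*0.64
= 1*0.16 + 1*0.64 = 0.8

0.8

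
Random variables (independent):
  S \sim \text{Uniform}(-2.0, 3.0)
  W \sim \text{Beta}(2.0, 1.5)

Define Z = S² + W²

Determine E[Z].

E[Z] = E[S²] + E[W²]
E[S²] = Var(S) + E[S]² = 2.0833333 + 0.25 = 2.3333333
E[W²] = Var(W) + E[W]² = 0.054421769 + 0.32653061 = 0.38095238
E[Z] = 2.3333333 + 0.38095238 = 2.7142857

2.7142857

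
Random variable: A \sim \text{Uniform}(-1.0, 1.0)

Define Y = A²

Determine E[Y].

Using E[X²] = Var(X) + (E[X])²:
E[A] = 0
Var(A) = (1 + 1)^2/12 = 0.33333333
E[A²] = 0.33333333 + 0² = 0.33333333 + 0 = 0.33333333

0.33333333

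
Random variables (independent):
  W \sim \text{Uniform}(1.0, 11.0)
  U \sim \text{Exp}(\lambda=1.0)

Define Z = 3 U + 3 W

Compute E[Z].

E[Z] = 3*E[W] + 3*E[U]
E[W] = 6
E[U] = 1
E[Z] = 3*6 + 3*1 = 21

21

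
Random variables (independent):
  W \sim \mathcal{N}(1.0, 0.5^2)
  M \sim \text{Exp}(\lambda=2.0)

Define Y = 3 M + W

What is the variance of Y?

For independent RVs: Var(aX + bY) = a²Var(X) + b²Var(Y)
Var(W) = 0.25
Var(M) = 0.25
Var(Y) = 1²*0.25 + 3²*0.25
= 1*0.25 + 9*0.25 = 2.5

2.5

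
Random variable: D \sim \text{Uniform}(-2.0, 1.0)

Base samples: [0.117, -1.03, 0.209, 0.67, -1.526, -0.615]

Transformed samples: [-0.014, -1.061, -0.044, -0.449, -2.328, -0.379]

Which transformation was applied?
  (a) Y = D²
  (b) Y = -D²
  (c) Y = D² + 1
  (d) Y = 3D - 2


Checking option (b) Y = -D²:
  D = 0.117 -> Y = -0.014 ✓
  D = -1.03 -> Y = -1.061 ✓
  D = 0.209 -> Y = -0.044 ✓
All samples match this transformation.

(b) -D²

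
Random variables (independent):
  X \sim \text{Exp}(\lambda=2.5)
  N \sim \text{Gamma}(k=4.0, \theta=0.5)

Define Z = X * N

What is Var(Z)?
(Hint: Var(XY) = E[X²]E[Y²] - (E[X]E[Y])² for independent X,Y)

Var(XY) = E[X²]E[Y²] - (E[X]E[Y])²
E[X] = 0.4, Var(X) = 0.16
E[N] = 2, Var(N) = 1
E[X²] = 0.16 + 0.4² = 0.32
E[N²] = 1 + 2² = 5
Var(Z) = 0.32*5 - (0.4*2)²
= 1.6 - 0.64 = 0.96

0.96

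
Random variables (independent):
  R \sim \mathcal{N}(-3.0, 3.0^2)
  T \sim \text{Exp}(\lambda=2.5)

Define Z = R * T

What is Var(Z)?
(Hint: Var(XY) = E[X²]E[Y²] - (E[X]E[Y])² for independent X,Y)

Var(XY) = E[X²]E[Y²] - (E[X]E[Y])²
E[R] = -3, Var(R) = 9
E[T] = 0.4, Var(T) = 0.16
E[R²] = 9 + (-3)² = 18
E[T²] = 0.16 + 0.4² = 0.32
Var(Z) = 18*0.32 - (-3*0.4)²
= 5.76 - 1.44 = 4.32

4.32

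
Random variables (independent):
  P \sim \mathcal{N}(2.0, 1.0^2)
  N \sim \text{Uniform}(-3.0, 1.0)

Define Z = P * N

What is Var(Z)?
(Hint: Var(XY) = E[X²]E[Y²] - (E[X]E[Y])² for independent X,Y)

Var(XY) = E[X²]E[Y²] - (E[X]E[Y])²
E[P] = 2, Var(P) = 1
E[N] = -1, Var(N) = 1.3333333
E[P²] = 1 + 2² = 5
E[N²] = 1.3333333 + (-1)² = 2.3333333
Var(Z) = 5*2.3333333 - (2*(-1))²
= 11.666667 - 4 = 7.6666667

7.6666667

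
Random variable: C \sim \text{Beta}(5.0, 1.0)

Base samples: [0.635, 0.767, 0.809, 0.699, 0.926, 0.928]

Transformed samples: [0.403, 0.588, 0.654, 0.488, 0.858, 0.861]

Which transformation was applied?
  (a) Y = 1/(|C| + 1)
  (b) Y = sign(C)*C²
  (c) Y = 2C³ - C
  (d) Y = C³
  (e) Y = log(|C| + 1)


Checking option (b) Y = sign(C)*C²:
  C = 0.635 -> Y = 0.403 ✓
  C = 0.767 -> Y = 0.588 ✓
  C = 0.809 -> Y = 0.654 ✓
All samples match this transformation.

(b) sign(C)*C²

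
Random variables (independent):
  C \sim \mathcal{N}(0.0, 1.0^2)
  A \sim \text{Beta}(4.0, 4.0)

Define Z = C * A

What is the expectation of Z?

For independent RVs: E[XY] = E[X]*E[Y]
E[C] = 0
E[A] = 0.5
E[Z] = 0 * 0.5 = 0

0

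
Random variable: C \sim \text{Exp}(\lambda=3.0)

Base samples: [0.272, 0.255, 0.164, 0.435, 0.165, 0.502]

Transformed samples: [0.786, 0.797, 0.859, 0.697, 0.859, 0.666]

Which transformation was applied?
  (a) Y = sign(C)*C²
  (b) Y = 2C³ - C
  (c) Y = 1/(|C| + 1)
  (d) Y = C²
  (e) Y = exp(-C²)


Checking option (c) Y = 1/(|C| + 1):
  C = 0.272 -> Y = 0.786 ✓
  C = 0.255 -> Y = 0.797 ✓
  C = 0.164 -> Y = 0.859 ✓
All samples match this transformation.

(c) 1/(|C| + 1)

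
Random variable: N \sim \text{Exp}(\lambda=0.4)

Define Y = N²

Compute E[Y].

E[N²] = Var(N) + (E[N])² = 6.25 + 6.25 = 12.5

12.5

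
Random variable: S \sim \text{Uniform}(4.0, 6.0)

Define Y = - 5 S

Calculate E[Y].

For Y = -5S:
E[Y] = -5 * E[S]
E[S] = (4 + 6)/2 = 5
E[Y] = -5 * 5 = -25

-25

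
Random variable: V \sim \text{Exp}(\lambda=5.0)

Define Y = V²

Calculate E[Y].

Using E[X²] = Var(X) + (E[X])²:
E[V] = 0.2
Var(V) = 1/5.0^2 = 0.04
E[V²] = 0.04 + 0.2² = 0.04 + 0.04 = 0.08

0.08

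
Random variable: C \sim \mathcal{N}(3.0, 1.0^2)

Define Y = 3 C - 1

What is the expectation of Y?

For Y = 3C - 1:
E[Y] = 3 * E[C] - 1
E[C] = 3.0 = 3
E[Y] = 3 * 3 - 1 = 8

8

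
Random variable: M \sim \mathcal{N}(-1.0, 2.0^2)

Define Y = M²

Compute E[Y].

Using E[X²] = Var(X) + (E[X])²:
E[M] = -1
Var(M) = 2.0^2 = 4
E[M²] = 4 + (-1)² = 4 + 1 = 5

5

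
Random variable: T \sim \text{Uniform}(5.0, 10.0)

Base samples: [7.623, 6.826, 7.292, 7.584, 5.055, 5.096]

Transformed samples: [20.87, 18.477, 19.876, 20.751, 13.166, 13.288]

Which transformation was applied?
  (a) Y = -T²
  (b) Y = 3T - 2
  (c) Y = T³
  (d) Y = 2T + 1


Checking option (b) Y = 3T - 2:
  T = 7.623 -> Y = 20.87 ✓
  T = 6.826 -> Y = 18.477 ✓
  T = 7.292 -> Y = 19.876 ✓
All samples match this transformation.

(b) 3T - 2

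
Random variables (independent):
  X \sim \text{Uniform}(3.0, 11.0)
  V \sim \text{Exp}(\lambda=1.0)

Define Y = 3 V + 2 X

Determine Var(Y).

For independent RVs: Var(aX + bY) = a²Var(X) + b²Var(Y)
Var(X) = 5.3333333
Var(V) = 1
Var(Y) = 2²*5.3333333 + 3²*1
= 4*5.3333333 + 9*1 = 30.333333

30.333333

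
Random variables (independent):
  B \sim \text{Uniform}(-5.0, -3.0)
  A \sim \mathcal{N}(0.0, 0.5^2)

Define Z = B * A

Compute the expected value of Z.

For independent RVs: E[XY] = E[X]*E[Y]
E[B] = -4
E[A] = 0
E[Z] = -4 * 0 = 0

0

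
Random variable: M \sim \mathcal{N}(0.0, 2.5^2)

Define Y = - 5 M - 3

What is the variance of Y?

For Y = aM + b: Var(Y) = a² * Var(M)
Var(M) = 2.5^2 = 6.25
Var(Y) = (-5)² * 6.25 = 25 * 6.25 = 156.25

156.25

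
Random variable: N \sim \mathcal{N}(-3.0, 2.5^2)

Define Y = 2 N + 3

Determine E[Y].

For Y = 2N + 3:
E[Y] = 2 * E[N] + 3
E[N] = -3.0 = -3
E[Y] = 2 * (-3) + 3 = -3

-3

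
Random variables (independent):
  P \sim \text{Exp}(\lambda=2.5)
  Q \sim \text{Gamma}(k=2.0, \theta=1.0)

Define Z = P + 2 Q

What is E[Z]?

E[Z] = 1*E[P] + 2*E[Q]
E[P] = 0.4
E[Q] = 2
E[Z] = 1*0.4 + 2*2 = 4.4

4.4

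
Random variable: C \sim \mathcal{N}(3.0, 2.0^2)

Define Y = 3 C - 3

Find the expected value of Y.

For Y = 3C - 3:
E[Y] = 3 * E[C] - 3
E[C] = 3.0 = 3
E[Y] = 3 * 3 - 3 = 6

6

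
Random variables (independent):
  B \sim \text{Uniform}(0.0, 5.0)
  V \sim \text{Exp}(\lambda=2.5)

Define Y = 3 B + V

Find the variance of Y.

For independent RVs: Var(aX + bY) = a²Var(X) + b²Var(Y)
Var(B) = 2.0833333
Var(V) = 0.16
Var(Y) = 3²*2.0833333 + 1²*0.16
= 9*2.0833333 + 1*0.16 = 18.91

18.91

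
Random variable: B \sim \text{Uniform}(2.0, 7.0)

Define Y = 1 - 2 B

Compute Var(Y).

For Y = aB + b: Var(Y) = a² * Var(B)
Var(B) = (7 - 2)^2/12 = 2.0833333
Var(Y) = (-2)² * 2.0833333 = 4 * 2.0833333 = 8.3333333

8.3333333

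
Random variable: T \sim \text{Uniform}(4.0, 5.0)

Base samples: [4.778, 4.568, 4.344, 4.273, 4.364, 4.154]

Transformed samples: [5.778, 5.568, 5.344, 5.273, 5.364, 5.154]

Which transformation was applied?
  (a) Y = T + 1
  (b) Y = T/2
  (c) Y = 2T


Checking option (a) Y = T + 1:
  T = 4.778 -> Y = 5.778 ✓
  T = 4.568 -> Y = 5.568 ✓
  T = 4.344 -> Y = 5.344 ✓
All samples match this transformation.

(a) T + 1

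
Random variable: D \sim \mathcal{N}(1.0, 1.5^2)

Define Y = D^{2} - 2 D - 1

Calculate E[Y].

E[Y] = 1*E[D²] - 2*E[D] - 1
E[D] = 1
E[D²] = Var(D) + (E[D])² = 2.25 + 1 = 3.25
E[Y] = 1*3.25 - 2*1 - 1 = 0.25

0.25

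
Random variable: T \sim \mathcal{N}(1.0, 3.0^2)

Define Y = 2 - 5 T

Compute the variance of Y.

For Y = aT + b: Var(Y) = a² * Var(T)
Var(T) = 3.0^2 = 9
Var(Y) = (-5)² * 9 = 25 * 9 = 225

225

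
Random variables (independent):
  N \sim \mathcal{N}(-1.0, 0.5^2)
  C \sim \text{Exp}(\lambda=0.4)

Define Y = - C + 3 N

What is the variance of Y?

For independent RVs: Var(aX + bY) = a²Var(X) + b²Var(Y)
Var(N) = 0.25
Var(C) = 6.25
Var(Y) = 3²*0.25 + (-1)²*6.25
= 9*0.25 + 1*6.25 = 8.5

8.5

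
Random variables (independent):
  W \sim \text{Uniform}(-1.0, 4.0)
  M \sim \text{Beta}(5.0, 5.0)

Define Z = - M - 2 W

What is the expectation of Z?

E[Z] = -2*E[W] - 1*E[M]
E[W] = 1.5
E[M] = 0.5
E[Z] = -2*1.5 - 1*0.5 = -3.5

-3.5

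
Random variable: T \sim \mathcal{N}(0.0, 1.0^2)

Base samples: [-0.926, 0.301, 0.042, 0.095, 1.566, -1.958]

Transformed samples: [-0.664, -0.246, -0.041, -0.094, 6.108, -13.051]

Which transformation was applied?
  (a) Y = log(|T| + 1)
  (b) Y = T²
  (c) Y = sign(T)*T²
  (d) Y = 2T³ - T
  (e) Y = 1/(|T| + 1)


Checking option (d) Y = 2T³ - T:
  T = -0.926 -> Y = -0.664 ✓
  T = 0.301 -> Y = -0.246 ✓
  T = 0.042 -> Y = -0.041 ✓
All samples match this transformation.

(d) 2T³ - T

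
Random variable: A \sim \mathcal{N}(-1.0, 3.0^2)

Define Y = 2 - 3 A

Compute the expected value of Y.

For Y = -3A + 2:
E[Y] = -3 * E[A] + 2
E[A] = -1.0 = -1
E[Y] = -3 * (-1) + 2 = 5

5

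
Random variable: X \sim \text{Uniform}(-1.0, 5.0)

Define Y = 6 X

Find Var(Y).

For Y = aX + b: Var(Y) = a² * Var(X)
Var(X) = (5 + 1)^2/12 = 3
Var(Y) = 6² * 3 = 36 * 3 = 108

108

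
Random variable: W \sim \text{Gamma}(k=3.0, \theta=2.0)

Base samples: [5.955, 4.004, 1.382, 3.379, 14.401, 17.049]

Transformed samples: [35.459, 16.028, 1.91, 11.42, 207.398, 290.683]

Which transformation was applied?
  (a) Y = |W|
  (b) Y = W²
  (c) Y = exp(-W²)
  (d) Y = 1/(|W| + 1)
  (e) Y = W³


Checking option (b) Y = W²:
  W = 5.955 -> Y = 35.459 ✓
  W = 4.004 -> Y = 16.028 ✓
  W = 1.382 -> Y = 1.91 ✓
All samples match this transformation.

(b) W²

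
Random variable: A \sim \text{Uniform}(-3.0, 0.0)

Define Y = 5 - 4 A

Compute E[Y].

For Y = -4A + 5:
E[Y] = -4 * E[A] + 5
E[A] = (-3 + 0)/2 = -1.5
E[Y] = -4 * (-1.5) + 5 = 11

11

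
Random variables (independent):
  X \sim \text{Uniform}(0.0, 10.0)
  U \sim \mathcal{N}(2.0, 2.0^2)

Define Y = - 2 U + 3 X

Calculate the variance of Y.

For independent RVs: Var(aX + bY) = a²Var(X) + b²Var(Y)
Var(X) = 8.3333333
Var(U) = 4
Var(Y) = 3²*8.3333333 + (-2)²*4
= 9*8.3333333 + 4*4 = 91

91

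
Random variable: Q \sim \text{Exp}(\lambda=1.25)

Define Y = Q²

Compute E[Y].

E[Q²] = Var(Q) + (E[Q])² = 0.64 + 0.64 = 1.28

1.28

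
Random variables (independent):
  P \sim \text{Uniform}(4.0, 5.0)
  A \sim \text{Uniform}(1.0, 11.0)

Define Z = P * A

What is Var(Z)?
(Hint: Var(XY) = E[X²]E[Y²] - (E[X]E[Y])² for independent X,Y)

Var(XY) = E[X²]E[Y²] - (E[X]E[Y])²
E[P] = 4.5, Var(P) = 0.083333333
E[A] = 6, Var(A) = 8.3333333
E[P²] = 0.083333333 + 4.5² = 20.333333
E[A²] = 8.3333333 + 6² = 44.333333
Var(Z) = 20.333333*44.333333 - (4.5*6)²
= 901.44444 - 729 = 172.44444

172.44444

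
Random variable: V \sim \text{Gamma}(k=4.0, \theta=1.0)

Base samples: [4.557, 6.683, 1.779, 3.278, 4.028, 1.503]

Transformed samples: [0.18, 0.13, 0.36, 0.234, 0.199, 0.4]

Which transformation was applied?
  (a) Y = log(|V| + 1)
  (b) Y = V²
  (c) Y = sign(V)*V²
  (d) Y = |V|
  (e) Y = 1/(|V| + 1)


Checking option (e) Y = 1/(|V| + 1):
  V = 4.557 -> Y = 0.18 ✓
  V = 6.683 -> Y = 0.13 ✓
  V = 1.779 -> Y = 0.36 ✓
All samples match this transformation.

(e) 1/(|V| + 1)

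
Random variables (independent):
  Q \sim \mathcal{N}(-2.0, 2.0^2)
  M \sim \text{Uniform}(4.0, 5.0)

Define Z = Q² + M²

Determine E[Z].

E[Z] = E[Q²] + E[M²]
E[Q²] = Var(Q) + E[Q]² = 4 + 4 = 8
E[M²] = Var(M) + E[M]² = 0.083333333 + 20.25 = 20.333333
E[Z] = 8 + 20.333333 = 28.333333

28.333333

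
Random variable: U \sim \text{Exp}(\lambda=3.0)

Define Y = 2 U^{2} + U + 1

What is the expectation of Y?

E[Y] = 2*E[U²] + 1*E[U] + 1
E[U] = 0.33333333
E[U²] = Var(U) + (E[U])² = 0.11111111 + 0.11111111 = 0.22222222
E[Y] = 2*0.22222222 + 1*0.33333333 + 1 = 1.7777778

1.7777778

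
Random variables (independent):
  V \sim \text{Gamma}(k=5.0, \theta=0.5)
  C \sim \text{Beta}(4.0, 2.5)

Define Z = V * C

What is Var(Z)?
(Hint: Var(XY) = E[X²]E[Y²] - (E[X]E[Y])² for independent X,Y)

Var(XY) = E[X²]E[Y²] - (E[X]E[Y])²
E[V] = 2.5, Var(V) = 1.25
E[C] = 0.61538462, Var(C) = 0.031558185
E[V²] = 1.25 + 2.5² = 7.5
E[C²] = 0.031558185 + 0.61538462² = 0.41025641
Var(Z) = 7.5*0.41025641 - (2.5*0.61538462)²
= 3.0769231 - 2.3668639 = 0.71005917

0.71005917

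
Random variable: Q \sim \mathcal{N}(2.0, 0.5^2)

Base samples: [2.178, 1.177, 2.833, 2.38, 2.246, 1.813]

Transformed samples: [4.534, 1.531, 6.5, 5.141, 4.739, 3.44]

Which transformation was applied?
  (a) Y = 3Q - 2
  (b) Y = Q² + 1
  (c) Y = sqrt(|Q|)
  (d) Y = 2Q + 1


Checking option (a) Y = 3Q - 2:
  Q = 2.178 -> Y = 4.534 ✓
  Q = 1.177 -> Y = 1.531 ✓
  Q = 2.833 -> Y = 6.5 ✓
All samples match this transformation.

(a) 3Q - 2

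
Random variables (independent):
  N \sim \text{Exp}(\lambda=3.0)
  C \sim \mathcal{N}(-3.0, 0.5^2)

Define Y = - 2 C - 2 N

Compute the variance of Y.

For independent RVs: Var(aX + bY) = a²Var(X) + b²Var(Y)
Var(N) = 0.11111111
Var(C) = 0.25
Var(Y) = (-2)²*0.11111111 + (-2)²*0.25
= 4*0.11111111 + 4*0.25 = 1.4444444

1.4444444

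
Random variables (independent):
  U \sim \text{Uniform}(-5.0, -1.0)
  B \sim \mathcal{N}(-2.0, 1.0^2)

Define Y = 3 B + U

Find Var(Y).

For independent RVs: Var(aX + bY) = a²Var(X) + b²Var(Y)
Var(U) = 1.3333333
Var(B) = 1
Var(Y) = 1²*1.3333333 + 3²*1
= 1*1.3333333 + 9*1 = 10.333333

10.333333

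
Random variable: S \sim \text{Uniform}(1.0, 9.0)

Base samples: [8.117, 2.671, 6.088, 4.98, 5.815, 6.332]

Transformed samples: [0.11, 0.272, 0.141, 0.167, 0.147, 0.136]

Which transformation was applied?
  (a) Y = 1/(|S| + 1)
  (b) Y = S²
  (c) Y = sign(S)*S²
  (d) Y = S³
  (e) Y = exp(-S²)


Checking option (a) Y = 1/(|S| + 1):
  S = 8.117 -> Y = 0.11 ✓
  S = 2.671 -> Y = 0.272 ✓
  S = 6.088 -> Y = 0.141 ✓
All samples match this transformation.

(a) 1/(|S| + 1)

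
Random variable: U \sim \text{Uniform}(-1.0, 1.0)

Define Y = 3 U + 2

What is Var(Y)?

For Y = aU + b: Var(Y) = a² * Var(U)
Var(U) = (1 + 1)^2/12 = 0.33333333
Var(Y) = 3² * 0.33333333 = 9 * 0.33333333 = 3

3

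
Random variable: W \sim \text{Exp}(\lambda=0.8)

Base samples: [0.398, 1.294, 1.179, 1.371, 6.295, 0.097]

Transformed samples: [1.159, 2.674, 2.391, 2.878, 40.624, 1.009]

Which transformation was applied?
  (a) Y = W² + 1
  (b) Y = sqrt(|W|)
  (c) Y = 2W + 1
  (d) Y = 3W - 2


Checking option (a) Y = W² + 1:
  W = 0.398 -> Y = 1.159 ✓
  W = 1.294 -> Y = 2.674 ✓
  W = 1.179 -> Y = 2.391 ✓
All samples match this transformation.

(a) W² + 1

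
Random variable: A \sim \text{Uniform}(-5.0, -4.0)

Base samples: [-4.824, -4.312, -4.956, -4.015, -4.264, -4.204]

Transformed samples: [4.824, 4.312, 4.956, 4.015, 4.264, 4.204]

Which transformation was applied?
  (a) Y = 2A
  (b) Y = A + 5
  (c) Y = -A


Checking option (c) Y = -A:
  A = -4.824 -> Y = 4.824 ✓
  A = -4.312 -> Y = 4.312 ✓
  A = -4.956 -> Y = 4.956 ✓
All samples match this transformation.

(c) -A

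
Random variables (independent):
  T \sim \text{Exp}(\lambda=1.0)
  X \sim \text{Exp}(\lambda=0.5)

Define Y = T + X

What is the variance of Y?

For independent RVs: Var(aX + bY) = a²Var(X) + b²Var(Y)
Var(T) = 1
Var(X) = 4
Var(Y) = 1²*1 + 1²*4
= 1*1 + 1*4 = 5

5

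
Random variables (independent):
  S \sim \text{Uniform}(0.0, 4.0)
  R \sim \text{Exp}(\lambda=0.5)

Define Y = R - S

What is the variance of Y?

For independent RVs: Var(aX + bY) = a²Var(X) + b²Var(Y)
Var(S) = 1.3333333
Var(R) = 4
Var(Y) = (-1)²*1.3333333 + 1²*4
= 1*1.3333333 + 1*4 = 5.3333333

5.3333333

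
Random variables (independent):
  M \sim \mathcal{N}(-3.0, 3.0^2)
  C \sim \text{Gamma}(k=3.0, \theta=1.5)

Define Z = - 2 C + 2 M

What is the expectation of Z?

E[Z] = 2*E[M] - 2*E[C]
E[M] = -3
E[C] = 4.5
E[Z] = 2*(-3) - 2*4.5 = -15

-15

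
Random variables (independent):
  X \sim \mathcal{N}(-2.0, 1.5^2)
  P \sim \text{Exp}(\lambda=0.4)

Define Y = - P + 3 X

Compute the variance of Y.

For independent RVs: Var(aX + bY) = a²Var(X) + b²Var(Y)
Var(X) = 2.25
Var(P) = 6.25
Var(Y) = 3²*2.25 + (-1)²*6.25
= 9*2.25 + 1*6.25 = 26.5

26.5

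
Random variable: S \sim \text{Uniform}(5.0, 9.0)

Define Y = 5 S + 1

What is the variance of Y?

For Y = aS + b: Var(Y) = a² * Var(S)
Var(S) = (9 - 5)^2/12 = 1.3333333
Var(Y) = 5² * 1.3333333 = 25 * 1.3333333 = 33.333333

33.333333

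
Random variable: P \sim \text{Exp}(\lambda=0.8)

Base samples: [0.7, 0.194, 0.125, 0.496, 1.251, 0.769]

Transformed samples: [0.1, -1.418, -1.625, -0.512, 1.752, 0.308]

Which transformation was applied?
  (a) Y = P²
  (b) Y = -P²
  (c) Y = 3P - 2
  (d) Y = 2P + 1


Checking option (c) Y = 3P - 2:
  P = 0.7 -> Y = 0.1 ✓
  P = 0.194 -> Y = -1.418 ✓
  P = 0.125 -> Y = -1.625 ✓
All samples match this transformation.

(c) 3P - 2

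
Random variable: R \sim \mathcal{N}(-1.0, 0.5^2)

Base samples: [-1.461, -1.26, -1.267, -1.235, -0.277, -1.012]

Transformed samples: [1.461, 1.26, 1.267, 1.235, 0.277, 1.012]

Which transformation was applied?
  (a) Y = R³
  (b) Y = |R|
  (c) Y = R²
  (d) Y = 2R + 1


Checking option (b) Y = |R|:
  R = -1.461 -> Y = 1.461 ✓
  R = -1.26 -> Y = 1.26 ✓
  R = -1.267 -> Y = 1.267 ✓
All samples match this transformation.

(b) |R|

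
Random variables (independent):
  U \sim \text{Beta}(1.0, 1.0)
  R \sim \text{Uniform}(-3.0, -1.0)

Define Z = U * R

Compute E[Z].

For independent RVs: E[XY] = E[X]*E[Y]
E[U] = 0.5
E[R] = -2
E[Z] = 0.5 * (-2) = -1

-1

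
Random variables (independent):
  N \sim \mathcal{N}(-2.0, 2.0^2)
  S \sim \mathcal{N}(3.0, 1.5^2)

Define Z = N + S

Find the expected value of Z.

E[Z] = 1*E[N] + 1*E[S]
E[N] = -2
E[S] = 3
E[Z] = 1*(-2) + 1*3 = 1

1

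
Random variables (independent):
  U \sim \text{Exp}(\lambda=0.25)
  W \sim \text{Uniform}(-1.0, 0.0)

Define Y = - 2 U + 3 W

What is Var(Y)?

For independent RVs: Var(aX + bY) = a²Var(X) + b²Var(Y)
Var(U) = 16
Var(W) = 0.083333333
Var(Y) = (-2)²*16 + 3²*0.083333333
= 4*16 + 9*0.083333333 = 64.75

64.75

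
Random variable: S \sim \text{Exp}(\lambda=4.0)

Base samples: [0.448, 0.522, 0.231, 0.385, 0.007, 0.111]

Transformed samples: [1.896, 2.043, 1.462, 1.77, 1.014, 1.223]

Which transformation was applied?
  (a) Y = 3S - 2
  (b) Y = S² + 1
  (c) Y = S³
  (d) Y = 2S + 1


Checking option (d) Y = 2S + 1:
  S = 0.448 -> Y = 1.896 ✓
  S = 0.522 -> Y = 2.043 ✓
  S = 0.231 -> Y = 1.462 ✓
All samples match this transformation.

(d) 2S + 1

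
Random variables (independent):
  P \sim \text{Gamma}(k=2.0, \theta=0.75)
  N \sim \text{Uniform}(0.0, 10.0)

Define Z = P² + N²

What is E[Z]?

E[Z] = E[P²] + E[N²]
E[P²] = Var(P) + E[P]² = 1.125 + 2.25 = 3.375
E[N²] = Var(N) + E[N]² = 8.3333333 + 25 = 33.333333
E[Z] = 3.375 + 33.333333 = 36.708333

36.708333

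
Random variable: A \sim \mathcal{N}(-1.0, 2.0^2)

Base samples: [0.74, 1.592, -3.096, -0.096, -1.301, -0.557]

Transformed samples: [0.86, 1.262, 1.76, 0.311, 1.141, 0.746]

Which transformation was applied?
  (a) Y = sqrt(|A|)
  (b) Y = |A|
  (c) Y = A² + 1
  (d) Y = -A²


Checking option (a) Y = sqrt(|A|):
  A = 0.74 -> Y = 0.86 ✓
  A = 1.592 -> Y = 1.262 ✓
  A = -3.096 -> Y = 1.76 ✓
All samples match this transformation.

(a) sqrt(|A|)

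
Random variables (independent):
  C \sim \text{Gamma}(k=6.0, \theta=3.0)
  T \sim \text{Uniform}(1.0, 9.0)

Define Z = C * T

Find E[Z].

For independent RVs: E[XY] = E[X]*E[Y]
E[C] = 18
E[T] = 5
E[Z] = 18 * 5 = 90

90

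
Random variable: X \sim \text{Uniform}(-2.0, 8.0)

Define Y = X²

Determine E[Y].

Using E[X²] = Var(X) + (E[X])²:
E[X] = 3
Var(X) = (8 + 2)^2/12 = 8.3333333
E[X²] = 8.3333333 + 3² = 8.3333333 + 9 = 17.333333

17.333333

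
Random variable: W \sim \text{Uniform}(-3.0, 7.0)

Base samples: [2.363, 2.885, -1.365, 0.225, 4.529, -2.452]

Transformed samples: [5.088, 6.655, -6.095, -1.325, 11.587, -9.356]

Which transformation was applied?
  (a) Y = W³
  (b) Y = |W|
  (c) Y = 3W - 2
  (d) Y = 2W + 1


Checking option (c) Y = 3W - 2:
  W = 2.363 -> Y = 5.088 ✓
  W = 2.885 -> Y = 6.655 ✓
  W = -1.365 -> Y = -6.095 ✓
All samples match this transformation.

(c) 3W - 2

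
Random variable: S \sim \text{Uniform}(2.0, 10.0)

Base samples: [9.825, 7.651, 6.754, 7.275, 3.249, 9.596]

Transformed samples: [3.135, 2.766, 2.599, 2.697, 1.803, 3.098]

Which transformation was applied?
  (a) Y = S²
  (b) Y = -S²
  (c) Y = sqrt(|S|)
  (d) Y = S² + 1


Checking option (c) Y = sqrt(|S|):
  S = 9.825 -> Y = 3.135 ✓
  S = 7.651 -> Y = 2.766 ✓
  S = 6.754 -> Y = 2.599 ✓
All samples match this transformation.

(c) sqrt(|S|)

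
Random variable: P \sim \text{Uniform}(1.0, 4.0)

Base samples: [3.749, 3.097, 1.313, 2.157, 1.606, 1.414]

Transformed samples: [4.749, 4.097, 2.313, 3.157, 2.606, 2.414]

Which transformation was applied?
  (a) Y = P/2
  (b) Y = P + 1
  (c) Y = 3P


Checking option (b) Y = P + 1:
  P = 3.749 -> Y = 4.749 ✓
  P = 3.097 -> Y = 4.097 ✓
  P = 1.313 -> Y = 2.313 ✓
All samples match this transformation.

(b) P + 1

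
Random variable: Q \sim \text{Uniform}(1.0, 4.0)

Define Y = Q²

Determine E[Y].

E[Q²] = Var(Q) + (E[Q])² = 0.75 + 6.25 = 7

7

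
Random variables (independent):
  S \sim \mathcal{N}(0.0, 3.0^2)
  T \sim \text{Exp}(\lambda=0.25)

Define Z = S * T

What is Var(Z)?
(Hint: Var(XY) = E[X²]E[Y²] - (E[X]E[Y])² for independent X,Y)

Var(XY) = E[X²]E[Y²] - (E[X]E[Y])²
E[S] = 0, Var(S) = 9
E[T] = 4, Var(T) = 16
E[S²] = 9 + 0² = 9
E[T²] = 16 + 4² = 32
Var(Z) = 9*32 - (0*4)²
= 288 - 0 = 288

288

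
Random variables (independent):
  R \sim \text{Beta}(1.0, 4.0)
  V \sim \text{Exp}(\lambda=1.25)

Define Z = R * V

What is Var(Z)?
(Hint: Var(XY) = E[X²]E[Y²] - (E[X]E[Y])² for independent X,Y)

Var(XY) = E[X²]E[Y²] - (E[X]E[Y])²
E[R] = 0.2, Var(R) = 0.026666667
E[V] = 0.8, Var(V) = 0.64
E[R²] = 0.026666667 + 0.2² = 0.066666667
E[V²] = 0.64 + 0.8² = 1.28
Var(Z) = 0.066666667*1.28 - (0.2*0.8)²
= 0.085333333 - 0.0256 = 0.059733333

0.059733333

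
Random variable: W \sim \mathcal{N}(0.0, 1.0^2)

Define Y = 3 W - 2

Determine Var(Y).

For Y = aW + b: Var(Y) = a² * Var(W)
Var(W) = 1.0^2 = 1
Var(Y) = 3² * 1 = 9 * 1 = 9

9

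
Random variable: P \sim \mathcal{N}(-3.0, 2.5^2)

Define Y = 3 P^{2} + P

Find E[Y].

E[Y] = 3*E[P²] + 1*E[P]
E[P] = -3
E[P²] = Var(P) + (E[P])² = 6.25 + 9 = 15.25
E[Y] = 3*15.25 + 1*(-3) = 42.75

42.75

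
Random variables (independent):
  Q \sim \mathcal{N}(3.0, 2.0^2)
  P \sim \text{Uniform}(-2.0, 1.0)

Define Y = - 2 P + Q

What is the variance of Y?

For independent RVs: Var(aX + bY) = a²Var(X) + b²Var(Y)
Var(Q) = 4
Var(P) = 0.75
Var(Y) = 1²*4 + (-2)²*0.75
= 1*4 + 4*0.75 = 7

7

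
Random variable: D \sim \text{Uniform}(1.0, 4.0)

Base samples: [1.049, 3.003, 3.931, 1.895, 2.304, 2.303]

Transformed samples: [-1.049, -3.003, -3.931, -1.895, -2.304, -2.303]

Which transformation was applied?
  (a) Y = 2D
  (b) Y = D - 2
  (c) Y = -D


Checking option (c) Y = -D:
  D = 1.049 -> Y = -1.049 ✓
  D = 3.003 -> Y = -3.003 ✓
  D = 3.931 -> Y = -3.931 ✓
All samples match this transformation.

(c) -D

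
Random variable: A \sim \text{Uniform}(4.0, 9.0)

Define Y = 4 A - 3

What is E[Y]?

For Y = 4A - 3:
E[Y] = 4 * E[A] - 3
E[A] = (4 + 9)/2 = 6.5
E[Y] = 4 * 6.5 - 3 = 23

23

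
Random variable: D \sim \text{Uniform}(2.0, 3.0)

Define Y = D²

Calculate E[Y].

E[D²] = Var(D) + (E[D])² = 0.083333333 + 6.25 = 6.3333333

6.3333333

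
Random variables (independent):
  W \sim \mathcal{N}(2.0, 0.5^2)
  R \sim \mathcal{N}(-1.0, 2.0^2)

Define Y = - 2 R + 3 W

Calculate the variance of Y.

For independent RVs: Var(aX + bY) = a²Var(X) + b²Var(Y)
Var(W) = 0.25
Var(R) = 4
Var(Y) = 3²*0.25 + (-2)²*4
= 9*0.25 + 4*4 = 18.25

18.25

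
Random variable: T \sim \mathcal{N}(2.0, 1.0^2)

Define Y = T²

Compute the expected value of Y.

E[T²] = Var(T) + (E[T])² = 1 + 4 = 5

5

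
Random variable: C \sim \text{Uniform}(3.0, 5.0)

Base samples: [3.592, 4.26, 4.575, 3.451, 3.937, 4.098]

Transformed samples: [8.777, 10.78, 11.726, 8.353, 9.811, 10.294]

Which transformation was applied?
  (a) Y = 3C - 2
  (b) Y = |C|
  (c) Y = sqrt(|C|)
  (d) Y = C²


Checking option (a) Y = 3C - 2:
  C = 3.592 -> Y = 8.777 ✓
  C = 4.26 -> Y = 10.78 ✓
  C = 4.575 -> Y = 11.726 ✓
All samples match this transformation.

(a) 3C - 2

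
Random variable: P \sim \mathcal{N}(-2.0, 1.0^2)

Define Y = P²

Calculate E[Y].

E[P²] = Var(P) + (E[P])² = 1 + 4 = 5

5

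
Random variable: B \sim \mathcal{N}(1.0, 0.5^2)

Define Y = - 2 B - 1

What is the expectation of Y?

For Y = -2B - 1:
E[Y] = -2 * E[B] - 1
E[B] = 1.0 = 1
E[Y] = -2 * 1 - 1 = -3

-3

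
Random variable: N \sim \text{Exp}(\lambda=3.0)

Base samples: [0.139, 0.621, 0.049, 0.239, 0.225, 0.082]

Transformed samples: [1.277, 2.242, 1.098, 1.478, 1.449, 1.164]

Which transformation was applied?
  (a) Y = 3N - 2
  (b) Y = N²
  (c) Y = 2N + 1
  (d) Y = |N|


Checking option (c) Y = 2N + 1:
  N = 0.139 -> Y = 1.277 ✓
  N = 0.621 -> Y = 2.242 ✓
  N = 0.049 -> Y = 1.098 ✓
All samples match this transformation.

(c) 2N + 1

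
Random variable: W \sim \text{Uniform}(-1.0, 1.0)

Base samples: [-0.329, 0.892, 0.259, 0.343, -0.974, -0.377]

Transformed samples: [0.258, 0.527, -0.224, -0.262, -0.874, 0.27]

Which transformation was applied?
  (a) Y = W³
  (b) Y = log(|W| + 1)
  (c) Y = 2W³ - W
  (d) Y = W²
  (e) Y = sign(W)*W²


Checking option (c) Y = 2W³ - W:
  W = -0.329 -> Y = 0.258 ✓
  W = 0.892 -> Y = 0.527 ✓
  W = 0.259 -> Y = -0.224 ✓
All samples match this transformation.

(c) 2W³ - W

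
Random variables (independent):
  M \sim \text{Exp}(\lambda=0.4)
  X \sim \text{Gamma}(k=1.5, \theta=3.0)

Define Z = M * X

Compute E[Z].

For independent RVs: E[XY] = E[X]*E[Y]
E[M] = 2.5
E[X] = 4.5
E[Z] = 2.5 * 4.5 = 11.25

11.25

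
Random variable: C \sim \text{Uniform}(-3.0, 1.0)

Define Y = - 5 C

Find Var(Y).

For Y = aC + b: Var(Y) = a² * Var(C)
Var(C) = (1 + 3)^2/12 = 1.3333333
Var(Y) = (-5)² * 1.3333333 = 25 * 1.3333333 = 33.333333

33.333333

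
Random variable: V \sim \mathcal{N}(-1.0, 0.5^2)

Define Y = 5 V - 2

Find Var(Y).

For Y = aV + b: Var(Y) = a² * Var(V)
Var(V) = 0.5^2 = 0.25
Var(Y) = 5² * 0.25 = 25 * 0.25 = 6.25

6.25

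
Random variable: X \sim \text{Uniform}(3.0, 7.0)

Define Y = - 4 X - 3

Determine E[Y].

For Y = -4X - 3:
E[Y] = -4 * E[X] - 3
E[X] = (3 + 7)/2 = 5
E[Y] = -4 * 5 - 3 = -23

-23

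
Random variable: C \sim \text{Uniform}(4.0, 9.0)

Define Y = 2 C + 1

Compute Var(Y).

For Y = aC + b: Var(Y) = a² * Var(C)
Var(C) = (9 - 4)^2/12 = 2.0833333
Var(Y) = 2² * 2.0833333 = 4 * 2.0833333 = 8.3333333

8.3333333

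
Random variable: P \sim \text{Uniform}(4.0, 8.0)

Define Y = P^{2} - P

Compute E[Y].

E[Y] = 1*E[P²] - 1*E[P]
E[P] = 6
E[P²] = Var(P) + (E[P])² = 1.3333333 + 36 = 37.333333
E[Y] = 1*37.333333 - 1*6 = 31.333333

31.333333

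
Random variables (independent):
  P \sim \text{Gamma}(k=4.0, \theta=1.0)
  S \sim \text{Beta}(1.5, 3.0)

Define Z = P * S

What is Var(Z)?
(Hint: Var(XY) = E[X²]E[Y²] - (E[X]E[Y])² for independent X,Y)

Var(XY) = E[X²]E[Y²] - (E[X]E[Y])²
E[P] = 4, Var(P) = 4
E[S] = 0.33333333, Var(S) = 0.04040404
E[P²] = 4 + 4² = 20
E[S²] = 0.04040404 + 0.33333333² = 0.15151515
Var(Z) = 20*0.15151515 - (4*0.33333333)²
= 3.030303 - 1.7777778 = 1.2525253

1.2525253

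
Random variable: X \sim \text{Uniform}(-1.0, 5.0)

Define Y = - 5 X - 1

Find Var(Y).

For Y = aX + b: Var(Y) = a² * Var(X)
Var(X) = (5 + 1)^2/12 = 3
Var(Y) = (-5)² * 3 = 25 * 3 = 75

75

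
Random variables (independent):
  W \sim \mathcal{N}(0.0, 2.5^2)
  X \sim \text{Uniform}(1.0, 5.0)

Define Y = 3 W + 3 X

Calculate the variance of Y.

For independent RVs: Var(aX + bY) = a²Var(X) + b²Var(Y)
Var(W) = 6.25
Var(X) = 1.3333333
Var(Y) = 3²*6.25 + 3²*1.3333333
= 9*6.25 + 9*1.3333333 = 68.25

68.25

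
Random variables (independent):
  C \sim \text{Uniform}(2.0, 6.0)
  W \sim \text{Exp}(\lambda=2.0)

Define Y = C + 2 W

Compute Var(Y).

For independent RVs: Var(aX + bY) = a²Var(X) + b²Var(Y)
Var(C) = 1.3333333
Var(W) = 0.25
Var(Y) = 1²*1.3333333 + 2²*0.25
= 1*1.3333333 + 4*0.25 = 2.3333333

2.3333333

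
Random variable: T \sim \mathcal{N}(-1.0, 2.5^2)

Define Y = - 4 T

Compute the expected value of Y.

For Y = -4T:
E[Y] = -4 * E[T]
E[T] = -1.0 = -1
E[Y] = -4 * (-1) = 4

4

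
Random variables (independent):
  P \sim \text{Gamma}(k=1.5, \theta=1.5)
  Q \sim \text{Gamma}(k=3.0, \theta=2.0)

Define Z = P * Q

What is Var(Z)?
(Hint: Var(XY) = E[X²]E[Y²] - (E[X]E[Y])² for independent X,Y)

Var(XY) = E[X²]E[Y²] - (E[X]E[Y])²
E[P] = 2.25, Var(P) = 3.375
E[Q] = 6, Var(Q) = 12
E[P²] = 3.375 + 2.25² = 8.4375
E[Q²] = 12 + 6² = 48
Var(Z) = 8.4375*48 - (2.25*6)²
= 405 - 182.25 = 222.75

222.75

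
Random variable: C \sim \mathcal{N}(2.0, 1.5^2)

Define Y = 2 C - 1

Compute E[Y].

For Y = 2C - 1:
E[Y] = 2 * E[C] - 1
E[C] = 2.0 = 2
E[Y] = 2 * 2 - 1 = 3

3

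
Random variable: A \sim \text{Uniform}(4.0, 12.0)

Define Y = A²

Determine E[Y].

E[A²] = Var(A) + (E[A])² = 5.3333333 + 64 = 69.333333

69.333333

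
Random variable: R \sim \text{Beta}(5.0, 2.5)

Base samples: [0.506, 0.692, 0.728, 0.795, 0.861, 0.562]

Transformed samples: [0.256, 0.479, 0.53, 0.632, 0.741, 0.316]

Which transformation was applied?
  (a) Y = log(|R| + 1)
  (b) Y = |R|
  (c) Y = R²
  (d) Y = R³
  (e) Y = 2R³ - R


Checking option (c) Y = R²:
  R = 0.506 -> Y = 0.256 ✓
  R = 0.692 -> Y = 0.479 ✓
  R = 0.728 -> Y = 0.53 ✓
All samples match this transformation.

(c) R²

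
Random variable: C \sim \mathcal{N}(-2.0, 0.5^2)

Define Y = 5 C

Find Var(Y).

For Y = aC + b: Var(Y) = a² * Var(C)
Var(C) = 0.5^2 = 0.25
Var(Y) = 5² * 0.25 = 25 * 0.25 = 6.25

6.25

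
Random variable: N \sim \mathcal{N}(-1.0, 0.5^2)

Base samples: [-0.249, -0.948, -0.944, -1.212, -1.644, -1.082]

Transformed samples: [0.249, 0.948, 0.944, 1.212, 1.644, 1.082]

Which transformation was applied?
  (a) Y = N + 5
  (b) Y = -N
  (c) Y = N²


Checking option (b) Y = -N:
  N = -0.249 -> Y = 0.249 ✓
  N = -0.948 -> Y = 0.948 ✓
  N = -0.944 -> Y = 0.944 ✓
All samples match this transformation.

(b) -N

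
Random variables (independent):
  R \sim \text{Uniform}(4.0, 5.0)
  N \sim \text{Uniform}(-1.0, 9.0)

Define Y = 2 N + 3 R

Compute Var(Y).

For independent RVs: Var(aX + bY) = a²Var(X) + b²Var(Y)
Var(R) = 0.083333333
Var(N) = 8.3333333
Var(Y) = 3²*0.083333333 + 2²*8.3333333
= 9*0.083333333 + 4*8.3333333 = 34.083333

34.083333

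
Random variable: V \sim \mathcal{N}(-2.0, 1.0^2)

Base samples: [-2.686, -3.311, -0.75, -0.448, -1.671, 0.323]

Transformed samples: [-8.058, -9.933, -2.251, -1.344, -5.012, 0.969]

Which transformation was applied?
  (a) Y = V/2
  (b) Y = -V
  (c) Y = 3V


Checking option (c) Y = 3V:
  V = -2.686 -> Y = -8.058 ✓
  V = -3.311 -> Y = -9.933 ✓
  V = -0.75 -> Y = -2.251 ✓
All samples match this transformation.

(c) 3V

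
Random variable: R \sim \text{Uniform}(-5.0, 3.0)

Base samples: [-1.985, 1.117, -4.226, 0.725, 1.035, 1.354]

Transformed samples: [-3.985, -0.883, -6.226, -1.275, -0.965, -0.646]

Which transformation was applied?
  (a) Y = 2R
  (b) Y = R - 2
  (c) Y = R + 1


Checking option (b) Y = R - 2:
  R = -1.985 -> Y = -3.985 ✓
  R = 1.117 -> Y = -0.883 ✓
  R = -4.226 -> Y = -6.226 ✓
All samples match this transformation.

(b) R - 2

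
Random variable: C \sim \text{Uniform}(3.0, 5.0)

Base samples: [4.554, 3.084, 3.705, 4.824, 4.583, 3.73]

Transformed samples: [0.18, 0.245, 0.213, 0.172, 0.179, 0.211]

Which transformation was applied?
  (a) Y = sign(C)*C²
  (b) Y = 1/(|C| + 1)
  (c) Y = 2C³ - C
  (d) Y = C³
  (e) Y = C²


Checking option (b) Y = 1/(|C| + 1):
  C = 4.554 -> Y = 0.18 ✓
  C = 3.084 -> Y = 0.245 ✓
  C = 3.705 -> Y = 0.213 ✓
All samples match this transformation.

(b) 1/(|C| + 1)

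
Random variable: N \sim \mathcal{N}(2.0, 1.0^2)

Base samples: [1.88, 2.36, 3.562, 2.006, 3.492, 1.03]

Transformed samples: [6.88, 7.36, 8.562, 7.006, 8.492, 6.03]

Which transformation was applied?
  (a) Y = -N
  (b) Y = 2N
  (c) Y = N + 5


Checking option (c) Y = N + 5:
  N = 1.88 -> Y = 6.88 ✓
  N = 2.36 -> Y = 7.36 ✓
  N = 3.562 -> Y = 8.562 ✓
All samples match this transformation.

(c) N + 5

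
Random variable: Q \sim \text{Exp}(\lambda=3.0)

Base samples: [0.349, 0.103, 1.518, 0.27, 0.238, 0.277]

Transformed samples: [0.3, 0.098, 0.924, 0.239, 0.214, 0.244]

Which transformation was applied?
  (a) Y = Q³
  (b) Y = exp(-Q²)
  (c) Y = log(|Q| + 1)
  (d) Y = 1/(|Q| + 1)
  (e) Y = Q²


Checking option (c) Y = log(|Q| + 1):
  Q = 0.349 -> Y = 0.3 ✓
  Q = 0.103 -> Y = 0.098 ✓
  Q = 1.518 -> Y = 0.924 ✓
All samples match this transformation.

(c) log(|Q| + 1)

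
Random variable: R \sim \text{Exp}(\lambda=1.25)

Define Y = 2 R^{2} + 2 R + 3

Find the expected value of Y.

E[Y] = 2*E[R²] + 2*E[R] + 3
E[R] = 0.8
E[R²] = Var(R) + (E[R])² = 0.64 + 0.64 = 1.28
E[Y] = 2*1.28 + 2*0.8 + 3 = 7.16

7.16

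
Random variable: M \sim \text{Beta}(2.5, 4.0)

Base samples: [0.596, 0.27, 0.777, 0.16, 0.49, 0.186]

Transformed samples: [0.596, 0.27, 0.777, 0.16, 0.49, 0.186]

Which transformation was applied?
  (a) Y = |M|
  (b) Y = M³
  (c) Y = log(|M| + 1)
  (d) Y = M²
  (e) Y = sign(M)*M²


Checking option (a) Y = |M|:
  M = 0.596 -> Y = 0.596 ✓
  M = 0.27 -> Y = 0.27 ✓
  M = 0.777 -> Y = 0.777 ✓
All samples match this transformation.

(a) |M|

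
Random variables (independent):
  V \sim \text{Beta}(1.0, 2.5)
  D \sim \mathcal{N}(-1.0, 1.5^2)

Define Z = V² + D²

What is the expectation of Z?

E[Z] = E[V²] + E[D²]
E[V²] = Var(V) + E[V]² = 0.045351474 + 0.081632653 = 0.12698413
E[D²] = Var(D) + E[D]² = 2.25 + 1 = 3.25
E[Z] = 0.12698413 + 3.25 = 3.3769841

3.3769841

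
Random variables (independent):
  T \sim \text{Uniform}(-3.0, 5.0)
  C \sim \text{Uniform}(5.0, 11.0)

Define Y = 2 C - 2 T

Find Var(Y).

For independent RVs: Var(aX + bY) = a²Var(X) + b²Var(Y)
Var(T) = 5.3333333
Var(C) = 3
Var(Y) = (-2)²*5.3333333 + 2²*3
= 4*5.3333333 + 4*3 = 33.333333

33.333333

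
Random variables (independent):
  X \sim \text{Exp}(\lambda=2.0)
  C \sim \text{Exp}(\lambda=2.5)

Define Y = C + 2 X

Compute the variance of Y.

For independent RVs: Var(aX + bY) = a²Var(X) + b²Var(Y)
Var(X) = 0.25
Var(C) = 0.16
Var(Y) = 2²*0.25 + 1²*0.16
= 4*0.25 + 1*0.16 = 1.16

1.16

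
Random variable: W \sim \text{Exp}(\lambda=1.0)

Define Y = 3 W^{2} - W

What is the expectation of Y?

E[Y] = 3*E[W²] - 1*E[W]
E[W] = 1
E[W²] = Var(W) + (E[W])² = 1 + 1 = 2
E[Y] = 3*2 - 1*1 = 5

5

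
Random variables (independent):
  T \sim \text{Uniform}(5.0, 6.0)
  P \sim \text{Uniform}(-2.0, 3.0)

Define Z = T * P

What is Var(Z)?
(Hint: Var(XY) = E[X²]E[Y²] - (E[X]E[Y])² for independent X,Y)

Var(XY) = E[X²]E[Y²] - (E[X]E[Y])²
E[T] = 5.5, Var(T) = 0.083333333
E[P] = 0.5, Var(P) = 2.0833333
E[T²] = 0.083333333 + 5.5² = 30.333333
E[P²] = 2.0833333 + 0.5² = 2.3333333
Var(Z) = 30.333333*2.3333333 - (5.5*0.5)²
= 70.777778 - 7.5625 = 63.215278

63.215278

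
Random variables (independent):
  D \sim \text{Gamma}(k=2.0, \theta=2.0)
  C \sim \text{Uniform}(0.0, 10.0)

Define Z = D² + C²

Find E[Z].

E[Z] = E[D²] + E[C²]
E[D²] = Var(D) + E[D]² = 8 + 16 = 24
E[C²] = Var(C) + E[C]² = 8.3333333 + 25 = 33.333333
E[Z] = 24 + 33.333333 = 57.333333

57.333333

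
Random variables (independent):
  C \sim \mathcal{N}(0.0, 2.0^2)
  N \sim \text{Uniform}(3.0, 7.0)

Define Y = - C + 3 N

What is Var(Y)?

For independent RVs: Var(aX + bY) = a²Var(X) + b²Var(Y)
Var(C) = 4
Var(N) = 1.3333333
Var(Y) = (-1)²*4 + 3²*1.3333333
= 1*4 + 9*1.3333333 = 16

16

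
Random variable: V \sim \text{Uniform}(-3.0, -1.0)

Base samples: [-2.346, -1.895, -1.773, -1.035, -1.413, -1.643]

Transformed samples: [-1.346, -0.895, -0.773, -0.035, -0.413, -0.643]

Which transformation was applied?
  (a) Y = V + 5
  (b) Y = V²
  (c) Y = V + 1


Checking option (c) Y = V + 1:
  V = -2.346 -> Y = -1.346 ✓
  V = -1.895 -> Y = -0.895 ✓
  V = -1.773 -> Y = -0.773 ✓
All samples match this transformation.

(c) V + 1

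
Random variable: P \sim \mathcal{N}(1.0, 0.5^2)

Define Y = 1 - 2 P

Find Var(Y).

For Y = aP + b: Var(Y) = a² * Var(P)
Var(P) = 0.5^2 = 0.25
Var(Y) = (-2)² * 0.25 = 4 * 0.25 = 1

1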